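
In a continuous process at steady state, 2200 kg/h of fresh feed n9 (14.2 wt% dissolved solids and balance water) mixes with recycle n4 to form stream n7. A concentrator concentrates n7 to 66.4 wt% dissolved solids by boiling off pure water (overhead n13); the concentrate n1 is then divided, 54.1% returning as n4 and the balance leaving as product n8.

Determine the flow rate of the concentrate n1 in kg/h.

1025 kg/h

Overall dissolved solids balance (none leaves overhead): dissolved solids in fresh feed = dissolved solids in product, i.e. 2200×0.142 = (1−0.541)·n1·0.664.
n1 = 312.4/(0.664×0.459) = 1025 kg/h.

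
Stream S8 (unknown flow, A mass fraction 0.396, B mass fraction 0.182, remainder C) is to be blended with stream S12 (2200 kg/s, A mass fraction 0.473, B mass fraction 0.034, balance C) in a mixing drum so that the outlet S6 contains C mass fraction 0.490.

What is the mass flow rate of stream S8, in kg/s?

Let S8 be the unknown flow. Total out = 2200 + S8.
C balance: 1084.6 + 0.422·S8 = 0.490·(2200 + S8)
(0.422 − 0.490)·S8 = 0.490×2200 − 1084.6 = -6.6
S8 = -6.6 / -0.068 = 97.059 kg/s

97.06 kg/s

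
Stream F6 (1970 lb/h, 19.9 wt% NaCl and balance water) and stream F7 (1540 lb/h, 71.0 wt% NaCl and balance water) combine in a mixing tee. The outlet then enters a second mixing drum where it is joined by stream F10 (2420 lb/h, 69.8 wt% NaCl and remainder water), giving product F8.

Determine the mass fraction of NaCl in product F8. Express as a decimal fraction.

0.535

Overall, product flow = 5930 lb/h.
NaCl in = 1970×0.199 + 1540×0.710 + 2420×0.698 = 3174.6 lb/h.
NaCl fraction in F8 = 0.535.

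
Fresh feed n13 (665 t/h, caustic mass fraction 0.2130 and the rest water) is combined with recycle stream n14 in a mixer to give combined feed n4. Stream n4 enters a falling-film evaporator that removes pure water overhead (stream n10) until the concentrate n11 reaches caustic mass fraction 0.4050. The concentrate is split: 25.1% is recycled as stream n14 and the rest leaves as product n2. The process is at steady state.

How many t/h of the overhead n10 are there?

Overall caustic balance (none leaves overhead): caustic in fresh feed = caustic in product, i.e. 665×0.213 = (1−0.251)·n11·0.405.
n11 = 141.65/(0.405×0.749) = 466.94 t/h.
Recycle n14 = 0.251×466.94 = 117.2 t/h.
Combined feed n4 = 665 + 117.2 = 782.2 t/h.
Overhead n10 = n4 − n11 = 782.2 − 466.94 = 315.26 t/h.

315.3 t/h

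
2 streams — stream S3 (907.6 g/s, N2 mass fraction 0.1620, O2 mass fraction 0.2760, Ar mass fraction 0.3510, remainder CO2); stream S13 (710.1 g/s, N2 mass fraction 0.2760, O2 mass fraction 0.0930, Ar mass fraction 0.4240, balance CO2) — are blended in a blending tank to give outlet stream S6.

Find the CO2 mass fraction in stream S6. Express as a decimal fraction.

0.2092

Total flow out = 907.6 + 710.1 = 1617.7 g/s.
CO2 in = 907.6×0.211 + 710.1×0.207 = 338.49 g/s.
CO2 mass fraction in S6 = 338.49/1617.7 = 0.2092.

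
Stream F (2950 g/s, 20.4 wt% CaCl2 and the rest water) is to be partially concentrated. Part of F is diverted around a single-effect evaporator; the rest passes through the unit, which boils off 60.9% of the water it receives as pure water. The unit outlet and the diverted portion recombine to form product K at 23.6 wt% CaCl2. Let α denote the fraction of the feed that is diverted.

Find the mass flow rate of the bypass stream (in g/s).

2125 g/s

All 2950×0.204 = 601.8 g/s of CaCl2 reaches K, so K = 601.8/0.236 = 2550 g/s and vapour = 400 g/s.
The evaporator receives (1−α)·2950 of feed at 0.796 water and removes 0.609 of that water:
0.609×0.796×(1−α)×2950 = 400
(1−α) = 400/1430.1 = 0.2797;  α = 0.7203.
Bypass flow = 0.7203×2950 = 2124.9 g/s.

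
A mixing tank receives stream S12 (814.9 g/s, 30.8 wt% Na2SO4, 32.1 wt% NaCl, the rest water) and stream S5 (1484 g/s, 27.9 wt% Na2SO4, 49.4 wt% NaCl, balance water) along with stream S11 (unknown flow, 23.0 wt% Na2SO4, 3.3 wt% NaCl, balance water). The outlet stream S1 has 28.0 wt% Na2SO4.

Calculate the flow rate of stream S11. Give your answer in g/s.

426.7 g/s

Let S11 be the unknown flow. Total out = 2298.9 + S11.
Na2SO4 balance: 665.03 + 0.230·S11 = 0.280·(2298.9 + S11)
(0.230 − 0.280)·S11 = 0.280×2298.9 − 665.03 = -21.333
S11 = -21.333 / -0.050 = 426.66 g/s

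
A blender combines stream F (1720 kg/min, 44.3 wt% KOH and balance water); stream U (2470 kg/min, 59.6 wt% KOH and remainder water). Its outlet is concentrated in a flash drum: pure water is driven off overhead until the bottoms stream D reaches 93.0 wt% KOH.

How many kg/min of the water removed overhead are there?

KOH entering = 1720×0.443 + 2470×0.596 = 2234.1 kg/min.
All KOH reports to D, so D = 2234.1/0.930 = 2402.2 kg/min.
Total feed = 4190 kg/min; overhead = 4190 − 2402.2 = 1787.8 kg/min.

1788 kg/min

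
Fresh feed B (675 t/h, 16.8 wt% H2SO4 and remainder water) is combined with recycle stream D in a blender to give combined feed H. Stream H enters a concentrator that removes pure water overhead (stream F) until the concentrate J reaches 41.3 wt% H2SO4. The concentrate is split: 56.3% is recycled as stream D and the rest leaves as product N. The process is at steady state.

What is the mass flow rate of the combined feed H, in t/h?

Overall H2SO4 balance (none leaves overhead): H2SO4 in fresh feed = H2SO4 in product, i.e. 675×0.168 = (1−0.563)·J·0.413.
J = 113.4/(0.413×0.437) = 628.32 t/h.
Recycle D = 0.563×628.32 = 353.74 t/h.
Combined feed H = 675 + 353.74 = 1028.7 t/h.

1029 t/h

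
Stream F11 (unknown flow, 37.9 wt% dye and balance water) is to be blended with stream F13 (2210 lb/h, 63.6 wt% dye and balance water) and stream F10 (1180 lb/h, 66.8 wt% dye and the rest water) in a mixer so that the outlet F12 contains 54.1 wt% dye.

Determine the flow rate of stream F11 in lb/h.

2221 lb/h

Let F11 be the unknown flow. Total out = 3390 + F11.
dye balance: 2193.8 + 0.379·F11 = 0.541·(3390 + F11)
(0.379 − 0.541)·F11 = 0.541×3390 − 2193.8 = -359.81
F11 = -359.81 / -0.162 = 2221 lb/h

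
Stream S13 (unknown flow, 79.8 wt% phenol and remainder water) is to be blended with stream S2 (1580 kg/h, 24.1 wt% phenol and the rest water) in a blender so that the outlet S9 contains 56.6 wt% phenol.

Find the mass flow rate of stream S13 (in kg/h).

Let S13 be the unknown flow. Total out = 1580 + S13.
phenol balance: 380.78 + 0.798·S13 = 0.566·(1580 + S13)
(0.798 − 0.566)·S13 = 0.566×1580 − 380.78 = 513.5
S13 = 513.5 / 0.232 = 2213.4 kg/h

2213 kg/h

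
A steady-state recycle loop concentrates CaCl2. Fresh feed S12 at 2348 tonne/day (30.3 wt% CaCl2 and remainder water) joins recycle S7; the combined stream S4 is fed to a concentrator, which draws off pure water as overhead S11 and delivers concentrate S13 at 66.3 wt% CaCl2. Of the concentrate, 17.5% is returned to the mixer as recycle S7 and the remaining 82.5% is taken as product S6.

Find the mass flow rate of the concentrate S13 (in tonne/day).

Overall CaCl2 balance (none leaves overhead): CaCl2 in fresh feed = CaCl2 in product, i.e. 2348×0.303 = (1−0.175)·S13·0.663.
S13 = 711.44/(0.663×0.825) = 1300.7 tonne/day.

1301 tonne/day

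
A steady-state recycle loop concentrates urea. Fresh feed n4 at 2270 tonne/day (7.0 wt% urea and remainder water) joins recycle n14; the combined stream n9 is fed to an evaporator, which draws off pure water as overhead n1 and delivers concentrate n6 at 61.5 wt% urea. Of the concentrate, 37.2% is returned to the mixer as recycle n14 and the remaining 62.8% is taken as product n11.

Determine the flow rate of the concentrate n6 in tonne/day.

411.4 tonne/day

Overall urea balance (none leaves overhead): urea in fresh feed = urea in product, i.e. 2270×0.070 = (1−0.372)·n6·0.615.
n6 = 158.9/(0.615×0.628) = 411.42 tonne/day.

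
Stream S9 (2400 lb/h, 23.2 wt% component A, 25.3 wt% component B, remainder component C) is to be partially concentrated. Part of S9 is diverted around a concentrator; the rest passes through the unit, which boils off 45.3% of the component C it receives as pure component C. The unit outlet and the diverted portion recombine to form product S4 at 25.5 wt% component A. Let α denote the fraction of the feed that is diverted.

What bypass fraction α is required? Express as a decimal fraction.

All 2400×0.232 = 556.8 lb/h of component A reaches S4, so S4 = 556.8/0.255 = 2183.5 lb/h and vapour = 216.47 lb/h.
The evaporator receives (1−α)·2400 of feed at 0.515 component C and removes 0.453 of that component C:
0.453×0.515×(1−α)×2400 = 216.47
(1−α) = 216.47/559.91 = 0.3866;  α = 0.6134.

0.613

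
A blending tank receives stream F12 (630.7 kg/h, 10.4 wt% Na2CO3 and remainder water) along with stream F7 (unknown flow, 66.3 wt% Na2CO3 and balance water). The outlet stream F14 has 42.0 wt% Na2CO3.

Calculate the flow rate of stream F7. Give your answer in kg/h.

Let F7 be the unknown flow. Total out = 630.7 + F7.
Na2CO3 balance: 65.593 + 0.663·F7 = 0.420·(630.7 + F7)
(0.663 − 0.420)·F7 = 0.420×630.7 − 65.593 = 199.3
F7 = 199.3 / 0.243 = 820.17 kg/h

820.2 kg/h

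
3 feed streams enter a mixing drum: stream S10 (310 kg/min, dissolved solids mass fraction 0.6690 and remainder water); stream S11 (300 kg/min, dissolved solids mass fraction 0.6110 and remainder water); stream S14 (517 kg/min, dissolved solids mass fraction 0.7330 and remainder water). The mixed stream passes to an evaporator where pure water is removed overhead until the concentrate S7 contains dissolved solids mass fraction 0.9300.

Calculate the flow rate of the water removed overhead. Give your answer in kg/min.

dissolved solids entering = 310×0.669 + 300×0.611 + 517×0.733 = 769.65 kg/min.
All dissolved solids reports to S7, so S7 = 769.65/0.930 = 827.58 kg/min.
Total feed = 1127 kg/min; overhead = 1127 − 827.58 = 299.42 kg/min.

299.4 kg/min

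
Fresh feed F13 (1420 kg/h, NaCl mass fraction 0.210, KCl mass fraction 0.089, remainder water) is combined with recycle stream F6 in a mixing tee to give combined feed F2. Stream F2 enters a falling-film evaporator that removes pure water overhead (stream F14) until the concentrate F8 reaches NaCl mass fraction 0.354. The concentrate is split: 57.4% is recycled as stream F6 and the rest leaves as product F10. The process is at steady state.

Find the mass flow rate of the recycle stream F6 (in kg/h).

Overall NaCl balance (none leaves overhead): NaCl in fresh feed = NaCl in product, i.e. 1420×0.210 = (1−0.574)·F8·0.354.
F8 = 298.2/(0.354×0.426) = 1977.4 kg/h.
Recycle F6 = 0.574×1977.4 = 1135 kg/h.

1135 kg/h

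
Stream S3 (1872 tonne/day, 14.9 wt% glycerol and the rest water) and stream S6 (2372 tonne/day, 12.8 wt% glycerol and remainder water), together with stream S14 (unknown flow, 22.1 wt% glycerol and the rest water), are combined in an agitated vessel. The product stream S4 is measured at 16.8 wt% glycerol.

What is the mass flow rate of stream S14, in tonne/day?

Let S14 be the unknown flow. Total out = 4244 + S14.
glycerol balance: 582.54 + 0.221·S14 = 0.168·(4244 + S14)
(0.221 − 0.168)·S14 = 0.168×4244 − 582.54 = 130.45
S14 = 130.45 / 0.053 = 2461.3 tonne/day

2461 tonne/day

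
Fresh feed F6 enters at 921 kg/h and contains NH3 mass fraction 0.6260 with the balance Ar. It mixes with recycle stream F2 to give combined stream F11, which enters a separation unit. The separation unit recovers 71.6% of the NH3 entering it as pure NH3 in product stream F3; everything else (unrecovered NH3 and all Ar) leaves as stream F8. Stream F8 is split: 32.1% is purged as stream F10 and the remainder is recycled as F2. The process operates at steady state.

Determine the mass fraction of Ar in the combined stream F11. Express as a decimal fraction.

Ar enters only via F6 and leaves only via the purge: 921×0.374 = 0.321×(Ar in F8), and the separation unit passes all Ar, so Ar in F11 = Ar in F8 = 1073.1 kg/h.
NH3 in F11: m_A = 921×0.626 + (1−0.321)·(1−0.716)·m_A, so m_A = 576.55/0.8072 = 714.29 kg/h.
F11 = 714.29 + 1073.1 = 1787.4 kg/h.
Ar fraction in F11 = 1073.1/1787.4 = 0.6004.

0.6004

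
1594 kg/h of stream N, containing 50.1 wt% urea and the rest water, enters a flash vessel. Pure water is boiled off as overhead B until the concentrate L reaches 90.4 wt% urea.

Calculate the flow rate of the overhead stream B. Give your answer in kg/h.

710.6 kg/h

urea is conserved: 1594×0.501 = 798.59 kg/h all reports to the concentrate.
Concentrate = 798.59/(target fraction) = 883.4 kg/h.
Overhead = 1594 − 883.4 = 710.6 kg/h.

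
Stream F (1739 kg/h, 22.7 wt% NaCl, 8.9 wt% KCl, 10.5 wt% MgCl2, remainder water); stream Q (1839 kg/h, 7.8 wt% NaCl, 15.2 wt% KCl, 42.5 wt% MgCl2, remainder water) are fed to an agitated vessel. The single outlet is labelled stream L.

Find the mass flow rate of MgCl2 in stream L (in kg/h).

MgCl2 out = MgCl2 in = 1739×0.105 + 1839×0.425 = 964.17 kg/h.

964.2 kg/h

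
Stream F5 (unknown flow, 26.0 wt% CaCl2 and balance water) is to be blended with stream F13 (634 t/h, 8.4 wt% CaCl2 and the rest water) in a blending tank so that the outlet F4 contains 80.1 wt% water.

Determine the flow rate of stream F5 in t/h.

1195 t/h

Let F5 be the unknown flow. Total out = 634 + F5.
water balance: 580.74 + 0.740·F5 = 0.801·(634 + F5)
(0.740 − 0.801)·F5 = 0.801×634 − 580.74 = -72.91
F5 = -72.91 / -0.061 = 1195.2 t/h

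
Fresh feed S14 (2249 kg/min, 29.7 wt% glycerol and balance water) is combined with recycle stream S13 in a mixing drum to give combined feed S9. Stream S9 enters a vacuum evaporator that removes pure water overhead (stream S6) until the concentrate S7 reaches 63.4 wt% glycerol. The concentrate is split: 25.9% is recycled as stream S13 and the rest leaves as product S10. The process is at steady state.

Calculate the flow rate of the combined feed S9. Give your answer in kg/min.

Overall glycerol balance (none leaves overhead): glycerol in fresh feed = glycerol in product, i.e. 2249×0.297 = (1−0.259)·S7·0.634.
S7 = 667.95/(0.634×0.741) = 1421.8 kg/min.
Recycle S13 = 0.259×1421.8 = 368.25 kg/min.
Combined feed S9 = 2249 + 368.25 = 2617.2 kg/min.

2617 kg/min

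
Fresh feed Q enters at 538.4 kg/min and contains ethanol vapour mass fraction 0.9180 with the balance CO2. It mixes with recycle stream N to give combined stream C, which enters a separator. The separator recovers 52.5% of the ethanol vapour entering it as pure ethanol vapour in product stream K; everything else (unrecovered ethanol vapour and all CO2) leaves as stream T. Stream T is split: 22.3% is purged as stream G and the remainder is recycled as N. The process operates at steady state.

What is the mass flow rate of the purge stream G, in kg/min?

CO2 enters only via Q and leaves only via the purge: 538.4×0.082 = 0.223×(CO2 in T), and the separator passes all CO2, so CO2 in C = CO2 in T = 197.98 kg/min.
ethanol vapour in C: m_A = 538.4×0.918 + (1−0.223)·(1−0.525)·m_A, so m_A = 494.25/0.6309 = 783.38 kg/min.
T = (1−0.525)×783.38 + 197.98 = 570.08 kg/min.
Purge G = 0.223×570.08 = 127.13 kg/min.

127.1 kg/min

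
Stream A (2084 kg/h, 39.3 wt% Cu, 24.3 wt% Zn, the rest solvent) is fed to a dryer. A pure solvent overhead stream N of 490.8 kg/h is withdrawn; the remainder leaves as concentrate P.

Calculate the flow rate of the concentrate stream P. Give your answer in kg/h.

Concentrate = 2084 − 490.8 = 1593.2 kg/h.

1593 kg/h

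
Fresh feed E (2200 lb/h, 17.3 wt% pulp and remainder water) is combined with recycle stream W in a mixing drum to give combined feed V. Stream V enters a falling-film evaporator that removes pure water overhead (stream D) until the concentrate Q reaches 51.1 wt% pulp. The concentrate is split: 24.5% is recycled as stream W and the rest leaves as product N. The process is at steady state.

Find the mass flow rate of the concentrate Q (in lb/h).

Overall pulp balance (none leaves overhead): pulp in fresh feed = pulp in product, i.e. 2200×0.173 = (1−0.245)·Q·0.511.
Q = 380.6/(0.511×0.755) = 986.51 lb/h.

986.5 lb/h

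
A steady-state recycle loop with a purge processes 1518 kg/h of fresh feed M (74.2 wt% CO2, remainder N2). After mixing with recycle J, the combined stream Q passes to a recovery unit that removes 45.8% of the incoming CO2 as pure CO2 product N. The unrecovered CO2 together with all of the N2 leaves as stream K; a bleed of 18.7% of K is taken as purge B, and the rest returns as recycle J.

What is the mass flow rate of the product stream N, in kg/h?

922.3 kg/h

CO2 in Q: m_A = 1518×0.742 + (1−0.187)·(1−0.458)·m_A, so m_A = 1126.4/0.5594 = 2013.7 kg/h.
Product N = 0.458×2013.7 = 922.26 kg/h.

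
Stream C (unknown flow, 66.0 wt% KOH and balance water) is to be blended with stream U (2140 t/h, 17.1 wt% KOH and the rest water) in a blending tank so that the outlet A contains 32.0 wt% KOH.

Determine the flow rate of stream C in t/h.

937.8 t/h

Let C be the unknown flow. Total out = 2140 + C.
KOH balance: 365.94 + 0.660·C = 0.320·(2140 + C)
(0.660 − 0.320)·C = 0.320×2140 − 365.94 = 318.86
C = 318.86 / 0.340 = 937.82 t/h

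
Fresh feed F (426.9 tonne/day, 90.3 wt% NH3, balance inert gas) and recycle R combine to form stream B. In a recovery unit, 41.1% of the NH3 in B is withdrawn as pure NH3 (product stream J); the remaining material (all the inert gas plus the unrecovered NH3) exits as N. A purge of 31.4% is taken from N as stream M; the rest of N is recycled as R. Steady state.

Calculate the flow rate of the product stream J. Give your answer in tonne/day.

NH3 in B: m_A = 426.9×0.903 + (1−0.314)·(1−0.411)·m_A, so m_A = 385.49/0.5959 = 646.86 tonne/day.
Product J = 0.411×646.86 = 265.86 tonne/day.

265.9 tonne/day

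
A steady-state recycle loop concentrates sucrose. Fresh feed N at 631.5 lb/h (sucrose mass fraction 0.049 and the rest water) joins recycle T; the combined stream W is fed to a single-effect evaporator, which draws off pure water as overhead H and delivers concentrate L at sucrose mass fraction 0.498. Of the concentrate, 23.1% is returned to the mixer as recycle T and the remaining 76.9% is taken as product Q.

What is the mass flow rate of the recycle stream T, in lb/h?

Overall sucrose balance (none leaves overhead): sucrose in fresh feed = sucrose in product, i.e. 631.5×0.049 = (1−0.231)·L·0.498.
L = 30.944/(0.498×0.769) = 80.8 lb/h.
Recycle T = 0.231×80.8 = 18.665 lb/h.

18.66 lb/h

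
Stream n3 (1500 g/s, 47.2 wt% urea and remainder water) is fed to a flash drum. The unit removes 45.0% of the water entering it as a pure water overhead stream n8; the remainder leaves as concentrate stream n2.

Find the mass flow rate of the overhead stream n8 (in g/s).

water entering = 1500×0.528 = 792 g/s; overhead removed = 0.450×792 = 356.4 g/s.

356.4 g/s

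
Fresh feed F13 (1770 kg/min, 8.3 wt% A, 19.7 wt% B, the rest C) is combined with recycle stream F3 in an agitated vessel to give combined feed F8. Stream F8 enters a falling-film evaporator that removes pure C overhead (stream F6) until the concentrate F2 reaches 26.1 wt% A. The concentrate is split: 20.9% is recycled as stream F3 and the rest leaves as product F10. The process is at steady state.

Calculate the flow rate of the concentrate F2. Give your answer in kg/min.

711.6 kg/min

Overall A balance (none leaves overhead): A in fresh feed = A in product, i.e. 1770×0.083 = (1−0.209)·F2·0.261.
F2 = 146.91/(0.261×0.791) = 711.6 kg/min.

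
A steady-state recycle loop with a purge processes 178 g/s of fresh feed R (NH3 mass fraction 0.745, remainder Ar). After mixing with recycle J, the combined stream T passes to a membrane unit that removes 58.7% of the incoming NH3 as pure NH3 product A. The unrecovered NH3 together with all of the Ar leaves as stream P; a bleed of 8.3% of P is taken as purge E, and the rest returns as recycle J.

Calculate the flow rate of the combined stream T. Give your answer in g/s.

Ar enters only via R and leaves only via the purge: 178×0.255 = 0.083×(Ar in P), and the membrane unit passes all Ar, so Ar in T = Ar in P = 546.87 g/s.
NH3 in T: m_A = 178×0.745 + (1−0.083)·(1−0.587)·m_A, so m_A = 132.61/0.6213 = 213.45 g/s.
T = 213.45 + 546.87 = 760.31 g/s.

760.3 g/s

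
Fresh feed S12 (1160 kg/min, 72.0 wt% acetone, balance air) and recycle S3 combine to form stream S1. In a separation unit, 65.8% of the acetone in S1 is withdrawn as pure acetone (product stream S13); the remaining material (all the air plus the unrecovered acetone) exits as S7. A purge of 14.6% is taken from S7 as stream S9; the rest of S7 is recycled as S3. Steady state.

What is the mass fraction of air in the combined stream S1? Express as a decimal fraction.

air enters only via S12 and leaves only via the purge: 1160×0.280 = 0.146×(air in S7), and the separation unit passes all air, so air in S1 = air in S7 = 2224.7 kg/min.
acetone in S1: m_A = 1160×0.720 + (1−0.146)·(1−0.658)·m_A, so m_A = 835.2/0.7079 = 1179.8 kg/min.
S1 = 1179.8 + 2224.7 = 3404.4 kg/min.
air fraction in S1 = 2224.7/3404.4 = 0.6535.

0.6535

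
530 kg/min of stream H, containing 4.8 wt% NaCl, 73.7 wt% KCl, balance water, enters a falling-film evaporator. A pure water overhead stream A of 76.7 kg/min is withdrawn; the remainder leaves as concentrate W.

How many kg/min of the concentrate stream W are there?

453.3 kg/min

Concentrate = 530 − 76.7 = 453.3 kg/min.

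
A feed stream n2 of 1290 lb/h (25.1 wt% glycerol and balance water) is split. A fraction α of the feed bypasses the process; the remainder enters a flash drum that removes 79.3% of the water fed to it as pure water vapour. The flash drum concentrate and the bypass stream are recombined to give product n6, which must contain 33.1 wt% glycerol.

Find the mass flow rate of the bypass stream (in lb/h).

All 1290×0.251 = 323.79 lb/h of glycerol reaches n6, so n6 = 323.79/0.331 = 978.22 lb/h and vapour = 311.78 lb/h.
The evaporator receives (1−α)·1290 of feed at 0.749 water and removes 0.793 of that water:
0.793×0.749×(1−α)×1290 = 311.78
(1−α) = 311.78/766.2 = 0.4069;  α = 0.5931.
Bypass flow = 0.5931×1290 = 765.08 lb/h.

765.1 lb/h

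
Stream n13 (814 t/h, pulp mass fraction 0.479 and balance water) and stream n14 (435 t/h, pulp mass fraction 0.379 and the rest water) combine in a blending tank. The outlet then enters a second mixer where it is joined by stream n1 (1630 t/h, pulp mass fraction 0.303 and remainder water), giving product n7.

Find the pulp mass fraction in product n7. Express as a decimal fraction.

0.364

Overall, product flow = 2879 t/h.
pulp in = 814×0.479 + 435×0.379 + 1630×0.303 = 1048.7 t/h.
pulp fraction in n7 = 0.364.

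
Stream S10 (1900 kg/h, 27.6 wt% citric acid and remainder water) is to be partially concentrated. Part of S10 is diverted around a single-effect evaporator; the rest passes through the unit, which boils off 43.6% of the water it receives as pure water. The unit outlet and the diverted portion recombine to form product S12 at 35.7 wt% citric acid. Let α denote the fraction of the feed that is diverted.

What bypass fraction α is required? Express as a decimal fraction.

All 1900×0.276 = 524.4 kg/h of citric acid reaches S12, so S12 = 524.4/0.357 = 1468.9 kg/h and vapour = 431.09 kg/h.
The evaporator receives (1−α)·1900 of feed at 0.724 water and removes 0.436 of that water:
0.436×0.724×(1−α)×1900 = 431.09
(1−α) = 431.09/599.76 = 0.7188;  α = 0.2812.

0.281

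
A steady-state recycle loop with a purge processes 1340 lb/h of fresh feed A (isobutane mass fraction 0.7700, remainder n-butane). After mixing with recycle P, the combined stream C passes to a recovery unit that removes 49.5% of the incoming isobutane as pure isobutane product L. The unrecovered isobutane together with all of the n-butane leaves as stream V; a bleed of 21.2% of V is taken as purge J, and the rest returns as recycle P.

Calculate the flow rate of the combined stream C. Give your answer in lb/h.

3168 lb/h

n-butane enters only via A and leaves only via the purge: 1340×0.230 = 0.212×(n-butane in V), and the recovery unit passes all n-butane, so n-butane in C = n-butane in V = 1453.8 lb/h.
isobutane in C: m_A = 1340×0.770 + (1−0.212)·(1−0.495)·m_A, so m_A = 1031.8/0.6021 = 1713.8 lb/h.
C = 1713.8 + 1453.8 = 3167.6 lb/h.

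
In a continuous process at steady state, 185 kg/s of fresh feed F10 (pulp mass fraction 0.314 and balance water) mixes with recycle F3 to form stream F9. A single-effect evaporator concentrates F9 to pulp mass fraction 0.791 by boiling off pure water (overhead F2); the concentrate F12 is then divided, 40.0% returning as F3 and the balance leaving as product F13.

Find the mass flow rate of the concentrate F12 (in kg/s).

Overall pulp balance (none leaves overhead): pulp in fresh feed = pulp in product, i.e. 185×0.314 = (1−0.400)·F12·0.791.
F12 = 58.09/(0.791×0.600) = 122.4 kg/s.

122.4 kg/s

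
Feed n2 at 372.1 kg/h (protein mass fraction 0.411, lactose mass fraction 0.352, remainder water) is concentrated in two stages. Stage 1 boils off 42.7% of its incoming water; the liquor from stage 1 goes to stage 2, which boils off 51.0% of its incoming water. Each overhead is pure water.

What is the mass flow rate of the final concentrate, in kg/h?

water in feed = 372.1×0.237 = 88.188 kg/h.
After stage 1: water left = (1−0.427)×88.188 = 50.532; stream total = 334.44 kg/h.
After stage 2: water left = (1−0.510)×50.532 = 24.76; final concentrate = 308.67 kg/h.

308.7 kg/h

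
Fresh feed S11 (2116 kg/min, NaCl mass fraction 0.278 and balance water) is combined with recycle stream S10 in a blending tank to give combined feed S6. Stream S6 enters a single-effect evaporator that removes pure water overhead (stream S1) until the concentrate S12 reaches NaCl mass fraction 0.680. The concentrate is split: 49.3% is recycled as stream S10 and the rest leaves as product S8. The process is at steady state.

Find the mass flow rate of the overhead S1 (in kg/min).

1251 kg/min

Overall NaCl balance (none leaves overhead): NaCl in fresh feed = NaCl in product, i.e. 2116×0.278 = (1−0.493)·S12·0.680.
S12 = 588.25/(0.680×0.507) = 1706.3 kg/min.
Recycle S10 = 0.493×1706.3 = 841.18 kg/min.
Combined feed S6 = 2116 + 841.18 = 2957.2 kg/min.
Overhead S1 = S6 − S12 = 2957.2 − 1706.3 = 1250.9 kg/min.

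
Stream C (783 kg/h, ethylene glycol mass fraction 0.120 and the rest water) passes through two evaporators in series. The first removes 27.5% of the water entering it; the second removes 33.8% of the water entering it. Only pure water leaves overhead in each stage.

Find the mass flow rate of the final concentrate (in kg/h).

424.7 kg/h

water in feed = 783×0.880 = 689.04 kg/h.
After stage 1: water left = (1−0.275)×689.04 = 499.55; stream total = 593.51 kg/h.
After stage 2: water left = (1−0.338)×499.55 = 330.7; final concentrate = 424.66 kg/h.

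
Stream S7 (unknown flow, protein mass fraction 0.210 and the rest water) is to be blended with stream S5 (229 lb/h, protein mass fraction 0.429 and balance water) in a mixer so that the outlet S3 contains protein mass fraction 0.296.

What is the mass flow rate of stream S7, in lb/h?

354.2 lb/h

Let S7 be the unknown flow. Total out = 229 + S7.
protein balance: 98.241 + 0.210·S7 = 0.296·(229 + S7)
(0.210 − 0.296)·S7 = 0.296×229 − 98.241 = -30.457
S7 = -30.457 / -0.086 = 354.15 lb/h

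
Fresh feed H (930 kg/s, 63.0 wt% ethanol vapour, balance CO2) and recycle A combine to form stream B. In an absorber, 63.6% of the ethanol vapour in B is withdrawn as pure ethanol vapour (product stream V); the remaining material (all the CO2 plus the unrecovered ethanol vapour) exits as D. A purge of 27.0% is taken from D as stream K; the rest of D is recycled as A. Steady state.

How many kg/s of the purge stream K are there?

422.5 kg/s

CO2 enters only via H and leaves only via the purge: 930×0.370 = 0.270×(CO2 in D), and the absorber passes all CO2, so CO2 in B = CO2 in D = 1274.4 kg/s.
ethanol vapour in B: m_A = 930×0.630 + (1−0.270)·(1−0.636)·m_A, so m_A = 585.9/0.7343 = 797.92 kg/s.
D = (1−0.636)×797.92 + 1274.4 = 1564.9 kg/s.
Purge K = 0.270×1564.9 = 422.52 kg/s.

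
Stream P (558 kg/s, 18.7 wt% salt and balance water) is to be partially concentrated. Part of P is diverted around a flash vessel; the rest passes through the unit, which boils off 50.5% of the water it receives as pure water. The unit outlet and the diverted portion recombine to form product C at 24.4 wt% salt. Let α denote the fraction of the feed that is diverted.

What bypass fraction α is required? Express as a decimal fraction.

All 558×0.187 = 104.35 kg/s of salt reaches C, so C = 104.35/0.244 = 427.65 kg/s and vapour = 130.35 kg/s.
The evaporator receives (1−α)·558 of feed at 0.813 water and removes 0.505 of that water:
0.505×0.813×(1−α)×558 = 130.35
(1−α) = 130.35/229.1 = 0.5690;  α = 0.4310.

0.431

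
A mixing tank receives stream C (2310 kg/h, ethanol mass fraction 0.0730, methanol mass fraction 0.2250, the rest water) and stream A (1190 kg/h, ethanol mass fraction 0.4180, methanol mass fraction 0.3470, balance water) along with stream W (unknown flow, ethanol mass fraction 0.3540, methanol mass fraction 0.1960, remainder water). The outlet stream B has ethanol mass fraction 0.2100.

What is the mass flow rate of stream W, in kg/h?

Let W be the unknown flow. Total out = 3500 + W.
ethanol balance: 666.05 + 0.354·W = 0.210·(3500 + W)
(0.354 − 0.210)·W = 0.210×3500 − 666.05 = 68.95
W = 68.95 / 0.144 = 478.82 kg/h

478.8 kg/h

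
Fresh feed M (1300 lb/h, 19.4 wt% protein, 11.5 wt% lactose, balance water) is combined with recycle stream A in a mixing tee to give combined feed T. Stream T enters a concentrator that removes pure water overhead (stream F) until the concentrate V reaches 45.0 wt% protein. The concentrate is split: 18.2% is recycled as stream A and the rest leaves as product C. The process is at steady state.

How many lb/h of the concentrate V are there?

Overall protein balance (none leaves overhead): protein in fresh feed = protein in product, i.e. 1300×0.194 = (1−0.182)·V·0.450.
V = 252.2/(0.450×0.818) = 685.14 lb/h.

685.1 lb/h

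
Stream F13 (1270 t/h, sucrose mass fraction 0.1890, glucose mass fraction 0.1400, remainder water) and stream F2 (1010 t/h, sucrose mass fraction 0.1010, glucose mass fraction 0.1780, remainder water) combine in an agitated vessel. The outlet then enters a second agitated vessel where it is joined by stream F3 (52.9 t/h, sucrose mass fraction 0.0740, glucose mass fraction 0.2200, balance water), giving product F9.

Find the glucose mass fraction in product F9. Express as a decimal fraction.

Overall, product flow = 2332.9 t/h.
glucose in = 1270×0.140 + 1010×0.178 + 52.9×0.220 = 369.22 t/h.
glucose fraction in F9 = 0.1583.

0.1583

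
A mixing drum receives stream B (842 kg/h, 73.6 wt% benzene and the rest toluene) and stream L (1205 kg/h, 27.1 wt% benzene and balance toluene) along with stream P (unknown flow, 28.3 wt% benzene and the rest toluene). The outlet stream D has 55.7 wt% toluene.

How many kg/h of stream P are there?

Let P be the unknown flow. Total out = 2047 + P.
toluene balance: 1100.7 + 0.717·P = 0.557·(2047 + P)
(0.717 − 0.557)·P = 0.557×2047 − 1100.7 = 39.446
P = 39.446 / 0.160 = 246.54 kg/h

246.5 kg/h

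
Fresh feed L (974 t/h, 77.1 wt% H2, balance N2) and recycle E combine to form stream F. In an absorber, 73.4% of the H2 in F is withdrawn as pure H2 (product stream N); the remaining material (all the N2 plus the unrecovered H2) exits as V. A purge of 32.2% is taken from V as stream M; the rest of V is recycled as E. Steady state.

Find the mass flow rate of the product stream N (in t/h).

672.5 t/h

H2 in F: m_A = 974×0.771 + (1−0.322)·(1−0.734)·m_A, so m_A = 750.95/0.8197 = 916.19 t/h.
Product N = 0.734×916.19 = 672.48 t/h.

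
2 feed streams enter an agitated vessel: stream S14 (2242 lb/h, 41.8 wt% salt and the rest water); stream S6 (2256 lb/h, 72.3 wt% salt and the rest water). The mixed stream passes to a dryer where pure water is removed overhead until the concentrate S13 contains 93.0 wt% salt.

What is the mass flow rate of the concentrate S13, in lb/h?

salt entering = 2242×0.418 + 2256×0.723 = 2568.2 lb/h.
All salt reports to S13, so S13 = 2568.2/0.930 = 2761.6 lb/h.

2762 lb/h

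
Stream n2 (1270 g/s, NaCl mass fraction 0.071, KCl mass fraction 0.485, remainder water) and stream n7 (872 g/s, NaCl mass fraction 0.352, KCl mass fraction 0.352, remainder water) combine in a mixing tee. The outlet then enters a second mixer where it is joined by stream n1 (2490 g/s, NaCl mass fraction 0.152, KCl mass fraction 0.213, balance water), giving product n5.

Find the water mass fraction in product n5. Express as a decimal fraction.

0.519

Overall, product flow = 4632 g/s.
water in = 1270×0.444 + 872×0.296 + 2490×0.635 = 2403.1 g/s.
water fraction in n5 = 0.519.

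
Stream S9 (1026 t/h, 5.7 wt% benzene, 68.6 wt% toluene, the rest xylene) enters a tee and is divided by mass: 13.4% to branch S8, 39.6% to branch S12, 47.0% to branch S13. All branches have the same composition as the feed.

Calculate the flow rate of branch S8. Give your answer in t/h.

137.5 t/h

Branch S8 flow = 0.134×1026 = 137.48 t/h.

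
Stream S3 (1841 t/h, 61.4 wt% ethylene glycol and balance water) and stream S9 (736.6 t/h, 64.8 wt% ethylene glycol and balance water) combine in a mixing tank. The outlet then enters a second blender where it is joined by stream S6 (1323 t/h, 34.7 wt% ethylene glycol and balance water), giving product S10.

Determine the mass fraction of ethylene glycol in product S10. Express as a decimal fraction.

0.530

Overall, product flow = 3900.6 t/h.
ethylene glycol in = 1841×0.614 + 736.6×0.648 + 1323×0.347 = 2066.8 t/h.
ethylene glycol fraction in S10 = 0.530.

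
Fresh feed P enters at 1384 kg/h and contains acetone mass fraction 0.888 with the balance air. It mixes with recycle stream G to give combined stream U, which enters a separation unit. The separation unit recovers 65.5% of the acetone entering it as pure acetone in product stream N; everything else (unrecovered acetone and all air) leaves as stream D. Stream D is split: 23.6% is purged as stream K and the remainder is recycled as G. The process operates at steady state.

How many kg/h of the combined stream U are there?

air enters only via P and leaves only via the purge: 1384×0.112 = 0.236×(air in D), and the separation unit passes all air, so air in U = air in D = 656.81 kg/h.
acetone in U: m_A = 1384×0.888 + (1−0.236)·(1−0.655)·m_A, so m_A = 1229/0.7364 = 1668.9 kg/h.
U = 1668.9 + 656.81 = 2325.7 kg/h.

2326 kg/h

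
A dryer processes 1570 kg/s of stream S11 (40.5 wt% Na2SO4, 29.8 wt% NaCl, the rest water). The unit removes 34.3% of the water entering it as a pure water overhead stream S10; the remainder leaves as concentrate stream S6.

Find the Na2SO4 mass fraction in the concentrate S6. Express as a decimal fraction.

Na2SO4 is not removed: 1570×0.405 = 635.85 kg/s of Na2SO4 enters S6.
water entering = 1570×0.297 = 466.29 kg/s; overhead removed = 0.343×466.29 = 159.94 kg/s.
Concentrate = 1570 − 159.94 = 1410.1 kg/s.
Mass fraction = 635.85/1410.1 = 0.4509.

0.4509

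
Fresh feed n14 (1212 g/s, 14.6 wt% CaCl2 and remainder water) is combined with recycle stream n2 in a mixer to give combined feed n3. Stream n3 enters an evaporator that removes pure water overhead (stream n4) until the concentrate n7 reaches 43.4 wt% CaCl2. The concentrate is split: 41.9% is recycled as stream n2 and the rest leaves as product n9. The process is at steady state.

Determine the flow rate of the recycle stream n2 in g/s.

294 g/s

Overall CaCl2 balance (none leaves overhead): CaCl2 in fresh feed = CaCl2 in product, i.e. 1212×0.146 = (1−0.419)·n7·0.434.
n7 = 176.95/(0.434×0.581) = 701.76 g/s.
Recycle n2 = 0.419×701.76 = 294.04 g/s.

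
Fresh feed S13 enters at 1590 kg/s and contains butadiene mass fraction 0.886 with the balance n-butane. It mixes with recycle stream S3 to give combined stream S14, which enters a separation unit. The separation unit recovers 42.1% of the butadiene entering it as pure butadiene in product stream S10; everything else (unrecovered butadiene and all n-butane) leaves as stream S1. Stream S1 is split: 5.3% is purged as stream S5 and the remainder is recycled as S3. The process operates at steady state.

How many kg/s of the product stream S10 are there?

butadiene in S14: m_A = 1590×0.886 + (1−0.053)·(1−0.421)·m_A, so m_A = 1408.7/0.4517 = 3118.8 kg/s.
Product S10 = 0.421×3118.8 = 1313 kg/s.

1313 kg/s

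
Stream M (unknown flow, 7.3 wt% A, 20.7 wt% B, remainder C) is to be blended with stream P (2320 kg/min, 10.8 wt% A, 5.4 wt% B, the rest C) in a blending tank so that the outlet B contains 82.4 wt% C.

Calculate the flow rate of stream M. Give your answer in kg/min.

312.3 kg/min

Let M be the unknown flow. Total out = 2320 + M.
C balance: 1944.2 + 0.720·M = 0.824·(2320 + M)
(0.720 − 0.824)·M = 0.824×2320 − 1944.2 = -32.48
M = -32.48 / -0.104 = 312.31 kg/min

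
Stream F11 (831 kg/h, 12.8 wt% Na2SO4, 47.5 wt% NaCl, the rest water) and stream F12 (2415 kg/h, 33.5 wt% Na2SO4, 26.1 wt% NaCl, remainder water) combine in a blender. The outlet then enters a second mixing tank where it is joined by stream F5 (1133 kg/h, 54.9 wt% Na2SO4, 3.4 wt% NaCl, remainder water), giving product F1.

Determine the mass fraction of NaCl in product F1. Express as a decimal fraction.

0.243

Overall, product flow = 4379 kg/h.
NaCl in = 831×0.475 + 2415×0.261 + 1133×0.034 = 1063.6 kg/h.
NaCl fraction in F1 = 0.243.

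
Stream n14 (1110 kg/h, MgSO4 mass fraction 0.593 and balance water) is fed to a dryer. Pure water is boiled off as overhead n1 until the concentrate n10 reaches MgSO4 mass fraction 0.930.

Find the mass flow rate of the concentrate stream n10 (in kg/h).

707.8 kg/h

MgSO4 is conserved: 1110×0.593 = 658.23 kg/h all reports to the concentrate.
Concentrate = 658.23/(target fraction) = 707.77 kg/h.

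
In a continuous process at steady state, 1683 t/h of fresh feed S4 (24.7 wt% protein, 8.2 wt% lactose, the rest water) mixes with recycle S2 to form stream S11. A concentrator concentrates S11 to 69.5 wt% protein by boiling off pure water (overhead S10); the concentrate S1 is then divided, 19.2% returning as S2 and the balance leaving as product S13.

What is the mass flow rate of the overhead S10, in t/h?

1085 t/h

Overall protein balance (none leaves overhead): protein in fresh feed = protein in product, i.e. 1683×0.247 = (1−0.192)·S1·0.695.
S1 = 415.7/(0.695×0.808) = 740.26 t/h.
Recycle S2 = 0.192×740.26 = 142.13 t/h.
Combined feed S11 = 1683 + 142.13 = 1825.1 t/h.
Overhead S10 = S11 − S1 = 1825.1 − 740.26 = 1084.9 t/h.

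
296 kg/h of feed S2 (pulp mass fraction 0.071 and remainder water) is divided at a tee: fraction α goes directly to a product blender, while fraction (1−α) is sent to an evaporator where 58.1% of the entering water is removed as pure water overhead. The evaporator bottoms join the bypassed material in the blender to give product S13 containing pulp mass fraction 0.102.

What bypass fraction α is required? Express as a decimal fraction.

All 296×0.071 = 21.016 kg/h of pulp reaches S13, so S13 = 21.016/0.102 = 206.04 kg/h and vapour = 89.961 kg/h.
The evaporator receives (1−α)·296 of feed at 0.929 water and removes 0.581 of that water:
0.581×0.929×(1−α)×296 = 89.961
(1−α) = 89.961/159.77 = 0.5631;  α = 0.4369.

0.437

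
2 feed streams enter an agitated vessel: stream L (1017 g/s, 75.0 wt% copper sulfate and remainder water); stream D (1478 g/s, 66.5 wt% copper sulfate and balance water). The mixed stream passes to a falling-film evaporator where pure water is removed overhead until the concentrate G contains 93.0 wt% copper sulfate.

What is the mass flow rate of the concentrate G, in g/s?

copper sulfate entering = 1017×0.750 + 1478×0.665 = 1745.6 g/s.
All copper sulfate reports to G, so G = 1745.6/0.930 = 1877 g/s.

1877 g/s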